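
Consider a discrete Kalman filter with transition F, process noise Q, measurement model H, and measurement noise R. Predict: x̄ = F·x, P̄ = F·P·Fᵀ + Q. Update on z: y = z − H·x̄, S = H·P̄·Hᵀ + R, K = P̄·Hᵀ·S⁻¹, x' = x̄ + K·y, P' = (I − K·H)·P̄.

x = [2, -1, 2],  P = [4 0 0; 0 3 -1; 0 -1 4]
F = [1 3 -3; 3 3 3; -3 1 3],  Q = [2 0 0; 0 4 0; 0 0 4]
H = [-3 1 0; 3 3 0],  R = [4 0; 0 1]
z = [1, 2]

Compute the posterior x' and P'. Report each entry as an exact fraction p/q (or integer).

x' = [-9736/76489, 8741/10927, -337387/76489]
P' = [19545/76489 -2487/10927 -9801/76489; -2487/10927 485/1561 1227/10927; -9801/76489 1227/10927 3806377/76489]

x̄ = F·x = [-7, 9, -1]
P̄ = F·P·Fᵀ + Q = [87 3 -45; 3 85 -3; -45 -3 73]
y = z − H·x̄ = [-29, -4]
S = H·P̄·Hᵀ + R = [854 -546; -546 1603]
K = P̄·Hᵀ·S⁻¹ = [-19011/76489 6408/76489; 2714/10927 2724/10927; 9498/76489 -3636/76489]
x' = x̄ + K·y = [-9736/76489, 8741/10927, -337387/76489]
P' = (I − K·H)·P̄ = [19545/76489 -2487/10927 -9801/76489; -2487/10927 485/1561 1227/10927; -9801/76489 1227/10927 3806377/76489]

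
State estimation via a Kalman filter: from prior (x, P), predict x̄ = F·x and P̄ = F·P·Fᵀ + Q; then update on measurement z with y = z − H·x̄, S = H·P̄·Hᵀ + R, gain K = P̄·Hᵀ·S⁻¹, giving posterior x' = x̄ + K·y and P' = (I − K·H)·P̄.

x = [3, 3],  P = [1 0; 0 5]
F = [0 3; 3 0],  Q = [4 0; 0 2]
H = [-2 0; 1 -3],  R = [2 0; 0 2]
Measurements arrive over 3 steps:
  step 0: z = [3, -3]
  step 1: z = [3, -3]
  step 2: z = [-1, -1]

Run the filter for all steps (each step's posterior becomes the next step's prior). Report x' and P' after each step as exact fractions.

step 0: x̄ = F·x = [9, 9]
step 0: P̄ = F·P·Fᵀ + Q = [49 0; 0 11]
step 0: y = z − H·x̄ = [21, 15]
step 0: S = H·P̄·Hᵀ + R = [198 -98; -98 150]
step 0: K = P̄·Hᵀ·S⁻¹ = [-4949/10048 49/10048; -1617/10048 -3267/10048]
step 0: x' = x̄ + K·y = [-6381/5024, 3735/5024]
step 0: P' = (I − K·H)·P̄ = [4949/10048 1617/10048; 1617/10048 2717/10048]
step 1: x̄ = F·x = [11205/5024, -19143/5024]
step 1: P̄ = F·P·Fᵀ + Q = [64645/10048 14553/10048; 14553/10048 64637/10048]
step 1: y = z − H·x̄ = [18741/2512, -41853/2512]
step 1: S = H·P̄·Hᵀ + R = [69669/2512 -10493/2512; -10493/2512 144789/2512]
step 1: K = P̄·Hᵀ·S⁻¹ = [-1841119/3971816 10493/3971816; -606711/3971816 -1273995/3971816]
step 1: x' = x̄ + K·y = [-5052339/3971816, 1566045/3971816]
step 1: P' = (I − K·H)·P̄ = [1841119/3971816 606711/3971816; 606711/3971816 1051567/3971816]
step 2: x̄ = F·x = [4698135/3971816, -15157017/3971816]
step 2: P̄ = F·P·Fᵀ + Q = [25351367/3971816 5460399/3971816; 5460399/3971816 24513703/3971816]
step 2: y = z − H·x̄ = [2712227/1985908, -27070501/1985908]
step 2: S = H·P̄·Hᵀ + R = [27337275/992954 -4485085/992954; -4485085/992954 55288983/992954]
step 2: K = P̄·Hᵀ·S⁻¹ = [-347834671/750958325 897017/300383330; -114449862/750958325 -96183801/300383330]
step 2: x' = x̄ + K·y = [29435807/57766025, 19669404/57766025]
step 2: P' = (I − K·H)·P̄ = [347834671/750958325 114449862/750958325; 114449862/750958325 198456289/750958325]

step 0: x' = [-6381/5024, 3735/5024], P' = [4949/10048 1617/10048; 1617/10048 2717/10048]
step 1: x' = [-5052339/3971816, 1566045/3971816], P' = [1841119/3971816 606711/3971816; 606711/3971816 1051567/3971816]
step 2: x' = [29435807/57766025, 19669404/57766025], P' = [347834671/750958325 114449862/750958325; 114449862/750958325 198456289/750958325]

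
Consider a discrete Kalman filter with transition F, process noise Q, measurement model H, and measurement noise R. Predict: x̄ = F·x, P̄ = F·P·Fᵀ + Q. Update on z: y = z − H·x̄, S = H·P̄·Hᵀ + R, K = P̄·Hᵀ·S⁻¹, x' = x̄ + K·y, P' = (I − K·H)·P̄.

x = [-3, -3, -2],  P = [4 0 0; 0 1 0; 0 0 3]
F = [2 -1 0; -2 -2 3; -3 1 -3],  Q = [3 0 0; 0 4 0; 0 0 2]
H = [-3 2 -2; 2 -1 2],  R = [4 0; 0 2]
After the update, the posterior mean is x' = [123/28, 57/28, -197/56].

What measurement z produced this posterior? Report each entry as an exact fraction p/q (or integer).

x̄ = F·x = [-3, 6, 12]
P̄ = F·P·Fᵀ + Q = [20 -14 -25; -14 51 -5; -25 -5 66]
S = H·P̄·Hᵀ + R = [560 -364; -364 273]
K = P̄·Hᵀ·S⁻¹ = [-7/16 -207/364; 53/112 111/364; 21/32 869/728]
x' − x̄ = [207/28, -111/28, -869/56] = K·y
y = (KᵀK)⁻¹·Kᵀ·(x' − x̄) = [0, -13]
z = y + H·x̄ = [0, -13] + [-3, 12] = [-3, -1]

z = [-3, -1]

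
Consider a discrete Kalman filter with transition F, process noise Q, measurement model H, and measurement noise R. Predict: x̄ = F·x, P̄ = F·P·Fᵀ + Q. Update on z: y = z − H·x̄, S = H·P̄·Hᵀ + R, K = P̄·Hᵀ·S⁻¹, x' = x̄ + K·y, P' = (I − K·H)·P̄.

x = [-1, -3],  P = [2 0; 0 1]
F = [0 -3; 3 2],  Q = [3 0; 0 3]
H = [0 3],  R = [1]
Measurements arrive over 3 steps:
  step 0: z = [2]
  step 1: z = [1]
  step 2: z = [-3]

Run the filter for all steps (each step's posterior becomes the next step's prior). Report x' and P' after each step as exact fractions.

step 0: x̄ = F·x = [9, -9]
step 0: P̄ = F·P·Fᵀ + Q = [12 -6; -6 25]
step 0: y = z − H·x̄ = [29]
step 0: S = H·P̄·Hᵀ + R = [226]
step 0: K = P̄·Hᵀ·S⁻¹ = [-9/113; 75/226]
step 0: x' = x̄ + K·y = [756/113, 141/226]
step 0: P' = (I − K·H)·P̄ = [1194/113 -3/113; -3/113 25/226]
step 1: x̄ = F·x = [-423/226, 2409/113]
step 1: P̄ = F·P·Fᵀ + Q = [903/226 -48/113; -48/113 11099/113]
step 1: y = z − H·x̄ = [-7114/113]
step 1: S = H·P̄·Hᵀ + R = [100004/113]
step 1: K = P̄·Hᵀ·S⁻¹ = [-36/25001; 33297/100004]
step 1: x' = x̄ + K·y = [-89055/50002, 17853/50002]
step 1: P' = (I − K·H)·P̄ = [199695/50002 -12/25001; -12/25001 11099/100004]
step 2: x̄ = F·x = [-53559/50002, -231459/50002]
step 2: P̄ = F·P·Fᵀ + Q = [399903/100004 -33081/50002; -33081/50002 1969171/50002]
step 2: y = z − H·x̄ = [544371/50002]
step 2: S = H·P̄·Hᵀ + R = [17772541/50002]
step 2: K = P̄·Hᵀ·S⁻¹ = [-99243/17772541; 5907513/17772541]
step 2: x' = x̄ + K·y = [-20117286/17772541, -17953998/17772541]
step 2: P' = (I − K·H)·P̄ = [283492425/71090164 -33081/17772541; -33081/17772541 1969171/17772541]

step 0: x' = [756/113, 141/226], P' = [1194/113 -3/113; -3/113 25/226]
step 1: x' = [-89055/50002, 17853/50002], P' = [199695/50002 -12/25001; -12/25001 11099/100004]
step 2: x' = [-20117286/17772541, -17953998/17772541], P' = [283492425/71090164 -33081/17772541; -33081/17772541 1969171/17772541]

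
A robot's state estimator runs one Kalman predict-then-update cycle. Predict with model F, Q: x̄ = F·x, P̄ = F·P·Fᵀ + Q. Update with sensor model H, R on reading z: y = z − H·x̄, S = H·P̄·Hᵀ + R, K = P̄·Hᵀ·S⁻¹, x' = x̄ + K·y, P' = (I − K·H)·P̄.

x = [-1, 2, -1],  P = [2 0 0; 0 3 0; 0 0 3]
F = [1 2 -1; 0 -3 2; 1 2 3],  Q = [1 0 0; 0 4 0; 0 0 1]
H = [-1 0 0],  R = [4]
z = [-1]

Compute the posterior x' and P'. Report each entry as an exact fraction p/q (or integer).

x' = [17/11, -52/11, -15/22]
P' = [36/11 -48/11 10/11; -48/11 185/11 60/11; 10/11 60/11 899/22]

x̄ = F·x = [4, -8, 0]
P̄ = F·P·Fᵀ + Q = [18 -24 5; -24 43 0; 5 0 42]
y = z − H·x̄ = [3]
S = H·P̄·Hᵀ + R = [22]
K = P̄·Hᵀ·S⁻¹ = [-9/11; 12/11; -5/22]
x' = x̄ + K·y = [17/11, -52/11, -15/22]
P' = (I − K·H)·P̄ = [36/11 -48/11 10/11; -48/11 185/11 60/11; 10/11 60/11 899/22]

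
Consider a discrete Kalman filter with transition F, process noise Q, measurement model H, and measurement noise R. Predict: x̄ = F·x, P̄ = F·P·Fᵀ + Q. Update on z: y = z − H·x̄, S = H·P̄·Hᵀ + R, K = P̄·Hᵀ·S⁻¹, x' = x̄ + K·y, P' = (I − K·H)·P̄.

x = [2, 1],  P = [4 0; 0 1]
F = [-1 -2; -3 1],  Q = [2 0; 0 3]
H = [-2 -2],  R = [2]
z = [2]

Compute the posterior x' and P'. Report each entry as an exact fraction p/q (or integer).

x' = [-244/141, 95/141]
P' = [610/141 -590/141; -590/141 640/141]

x̄ = F·x = [-4, -5]
P̄ = F·P·Fᵀ + Q = [10 10; 10 40]
y = z − H·x̄ = [-16]
S = H·P̄·Hᵀ + R = [282]
K = P̄·Hᵀ·S⁻¹ = [-20/141; -50/141]
x' = x̄ + K·y = [-244/141, 95/141]
P' = (I − K·H)·P̄ = [610/141 -590/141; -590/141 640/141]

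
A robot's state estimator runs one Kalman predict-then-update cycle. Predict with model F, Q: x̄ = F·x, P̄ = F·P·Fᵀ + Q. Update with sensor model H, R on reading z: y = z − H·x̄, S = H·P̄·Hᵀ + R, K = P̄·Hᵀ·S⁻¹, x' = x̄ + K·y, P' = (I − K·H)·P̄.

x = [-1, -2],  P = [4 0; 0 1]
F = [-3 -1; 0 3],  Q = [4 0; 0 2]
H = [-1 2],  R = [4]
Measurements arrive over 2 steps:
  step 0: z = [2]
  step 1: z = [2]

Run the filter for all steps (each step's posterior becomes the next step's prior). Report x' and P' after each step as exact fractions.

step 0: x' = [-388/101, -131/101], P' = [1932/101 872/101; 872/101 486/101]
step 1: x' = [33232/39721, 4914/3611], P' = [462468/39721 17192/3611; 17192/3611 10274/3611]

step 0: x̄ = F·x = [5, -6]
step 0: P̄ = F·P·Fᵀ + Q = [41 -3; -3 11]
step 0: y = z − H·x̄ = [19]
step 0: S = H·P̄·Hᵀ + R = [101]
step 0: K = P̄·Hᵀ·S⁻¹ = [-47/101; 25/101]
step 0: x' = x̄ + K·y = [-388/101, -131/101]
step 0: P' = (I − K·H)·P̄ = [1932/101 872/101; 872/101 486/101]
step 1: x̄ = F·x = [1295/101, -393/101]
step 1: P̄ = F·P·Fᵀ + Q = [23510/101 -9306/101; -9306/101 4576/101]
step 1: y = z − H·x̄ = [2283/101]
step 1: S = H·P̄·Hᵀ + R = [79442/101]
step 1: K = P̄·Hᵀ·S⁻¹ = [-21061/39721; 839/3611]
step 1: x' = x̄ + K·y = [33232/39721, 4914/3611]
step 1: P' = (I − K·H)·P̄ = [462468/39721 17192/3611; 17192/3611 10274/3611]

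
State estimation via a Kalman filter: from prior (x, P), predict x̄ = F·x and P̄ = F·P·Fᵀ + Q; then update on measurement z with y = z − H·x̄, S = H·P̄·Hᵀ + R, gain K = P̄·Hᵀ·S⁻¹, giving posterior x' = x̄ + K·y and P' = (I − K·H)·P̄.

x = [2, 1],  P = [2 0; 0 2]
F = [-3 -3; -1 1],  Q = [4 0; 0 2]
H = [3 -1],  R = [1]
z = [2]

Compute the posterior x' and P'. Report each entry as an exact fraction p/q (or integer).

x' = [57/367, -535/367]
P' = [280/367 720/367; 720/367 2166/367]

x̄ = F·x = [-9, -1]
P̄ = F·P·Fᵀ + Q = [40 0; 0 6]
y = z − H·x̄ = [28]
S = H·P̄·Hᵀ + R = [367]
K = P̄·Hᵀ·S⁻¹ = [120/367; -6/367]
x' = x̄ + K·y = [57/367, -535/367]
P' = (I − K·H)·P̄ = [280/367 720/367; 720/367 2166/367]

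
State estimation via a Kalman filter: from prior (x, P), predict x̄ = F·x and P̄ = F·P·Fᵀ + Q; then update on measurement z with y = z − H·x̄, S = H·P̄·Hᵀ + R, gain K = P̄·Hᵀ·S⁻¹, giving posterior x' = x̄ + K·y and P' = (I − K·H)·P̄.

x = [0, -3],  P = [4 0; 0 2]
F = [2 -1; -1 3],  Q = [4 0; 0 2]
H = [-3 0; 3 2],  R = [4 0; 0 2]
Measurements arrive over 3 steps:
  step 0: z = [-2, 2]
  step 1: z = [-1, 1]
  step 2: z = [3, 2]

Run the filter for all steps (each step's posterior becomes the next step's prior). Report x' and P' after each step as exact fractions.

step 0: x' = [572/643, -366/643], P' = [1372/3215 -404/643; -404/643 906/643]
step 1: x' = [428905/987173, -532069/2961519], P' = [414724/987173 -611444/987173; -611444/987173 4111498/2961519]
step 2: x' = [-262473089/299040219, 2015165216/897120657], P' = [41847668/99680073 -185038012/299040219; -185038012/299040219 1244296294/897120657]

step 0: x̄ = F·x = [3, -9]
step 0: P̄ = F·P·Fᵀ + Q = [22 -14; -14 24]
step 0: y = z − H·x̄ = [7, 11]
step 0: S = H·P̄·Hᵀ + R = [202 -114; -114 128]
step 0: K = P̄·Hᵀ·S⁻¹ = [-1029/3215 38/3215; 303/643 300/643]
step 0: x' = x̄ + K·y = [572/643, -366/643]
step 0: P' = (I − K·H)·P̄ = [1372/3215 -404/643; -404/643 906/643]
step 1: x̄ = F·x = [1510/643, -1670/643]
step 1: P̄ = F·P·Fᵀ + Q = [30958/3215 -30474/3215; -30474/3215 60692/3215]
step 1: y = z − H·x̄ = [3887/643, -547/643]
step 1: S = H·P̄·Hᵀ + R = [291482/3215 -95778/3215; -95778/3215 162132/3215]
step 1: K = P̄·Hᵀ·S⁻¹ = [-311043/987173 626/58069; 458583/987173 80000/174207]
step 1: x' = x̄ + K·y = [428905/987173, -532069/2961519]
step 1: P' = (I − K·H)·P̄ = [414724/987173 -611444/987173; -611444/987173 4111498/2961519]
step 2: x̄ = F·x = [3105499/2961519, -960974/987173]
step 2: P̄ = F·P·Fᵀ + Q = [28271590/2961519 -9221054/987173; -9221054/987173 18392228/987173]
step 2: y = z − H·x̄ = [6067018/987173, 790795/987173]
step 2: S = H·P̄·Hᵀ + R = [88763462/987173 -29488446/987173; -29488446/987173 49705380/987173]
step 2: K = P̄·Hᵀ·S⁻¹ = [-10461917/33226691 3276494/299040219; 46259503/99680073 411625240/897120657]
step 2: x' = x̄ + K·y = [-262473089/299040219, 2015165216/897120657]
step 2: P' = (I − K·H)·P̄ = [41847668/99680073 -185038012/299040219; -185038012/299040219 1244296294/897120657]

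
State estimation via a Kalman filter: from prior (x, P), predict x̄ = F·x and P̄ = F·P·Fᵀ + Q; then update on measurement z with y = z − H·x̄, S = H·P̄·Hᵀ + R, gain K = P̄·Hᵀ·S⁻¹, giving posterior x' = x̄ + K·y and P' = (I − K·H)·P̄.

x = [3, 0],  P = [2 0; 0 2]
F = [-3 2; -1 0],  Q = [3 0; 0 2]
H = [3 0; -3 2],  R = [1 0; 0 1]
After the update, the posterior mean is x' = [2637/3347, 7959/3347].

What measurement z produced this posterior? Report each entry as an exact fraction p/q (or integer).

x̄ = F·x = [-9, -3]
P̄ = F·P·Fᵀ + Q = [29 6; 6 4]
S = H·P̄·Hᵀ + R = [262 -225; -225 206]
K = P̄·Hᵀ·S⁻¹ = [1047/3347 -75/3347; 1458/3347 1430/3347]
x' − x̄ = [32760/3347, 18000/3347] = K·y
y = (KᵀK)⁻¹·Kᵀ·(x' − x̄) = [30, -18]
z = y + H·x̄ = [30, -18] + [-27, 21] = [3, 3]

z = [3, 3]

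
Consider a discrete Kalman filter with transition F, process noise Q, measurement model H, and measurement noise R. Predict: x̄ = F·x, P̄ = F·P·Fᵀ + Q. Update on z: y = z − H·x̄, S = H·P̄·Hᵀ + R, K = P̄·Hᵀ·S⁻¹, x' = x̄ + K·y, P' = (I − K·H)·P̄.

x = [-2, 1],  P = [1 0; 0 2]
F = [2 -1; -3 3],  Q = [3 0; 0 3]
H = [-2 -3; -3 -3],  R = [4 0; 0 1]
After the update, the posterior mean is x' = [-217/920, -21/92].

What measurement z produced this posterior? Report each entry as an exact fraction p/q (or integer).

z = [3, 1]

x̄ = F·x = [-5, 9]
P̄ = F·P·Fᵀ + Q = [9 -12; -12 30]
S = H·P̄·Hᵀ + R = [166 144; 144 136]
K = P̄·Hᵀ·S⁻¹ = [72/115 -549/920; -15/23 27/92]
x' − x̄ = [4383/920, -849/92] = K·y
y = (KᵀK)⁻¹·Kᵀ·(x' − x̄) = [20, 13]
z = y + H·x̄ = [20, 13] + [-17, -12] = [3, 1]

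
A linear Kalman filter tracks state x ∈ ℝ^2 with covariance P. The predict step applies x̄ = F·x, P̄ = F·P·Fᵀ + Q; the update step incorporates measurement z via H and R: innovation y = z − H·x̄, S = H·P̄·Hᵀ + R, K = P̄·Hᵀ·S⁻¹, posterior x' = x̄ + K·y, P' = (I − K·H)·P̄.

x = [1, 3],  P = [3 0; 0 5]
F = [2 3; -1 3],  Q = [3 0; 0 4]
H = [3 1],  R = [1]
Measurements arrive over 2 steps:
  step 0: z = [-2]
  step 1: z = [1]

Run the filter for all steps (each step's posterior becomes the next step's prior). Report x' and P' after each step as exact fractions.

step 0: x̄ = F·x = [11, 8]
step 0: P̄ = F·P·Fᵀ + Q = [60 39; 39 52]
step 0: y = z − H·x̄ = [-43]
step 0: S = H·P̄·Hᵀ + R = [827]
step 0: K = P̄·Hᵀ·S⁻¹ = [219/827; 169/827]
step 0: x' = x̄ + K·y = [-320/827, -651/827]
step 0: P' = (I − K·H)·P̄ = [1659/827 -4758/827; -4758/827 14443/827]
step 1: x̄ = F·x = [-2593/827, -1633/827]
step 1: P̄ = F·P·Fᵀ + Q = [82008/827 112395/827; 112395/827 163502/827]
step 1: y = z − H·x̄ = [10239/827]
step 1: S = H·P̄·Hᵀ + R = [1576771/827]
step 1: K = P̄·Hᵀ·S⁻¹ = [358419/1576771; 500687/1576771]
step 1: x' = x̄ + K·y = [-506306/1576771, 3085450/1576771]
step 1: P' = (I − K·H)·P̄ = [1020141/1576771 -2702004/1576771; -2702004/1576771 8606699/1576771]

step 0: x' = [-320/827, -651/827], P' = [1659/827 -4758/827; -4758/827 14443/827]
step 1: x' = [-506306/1576771, 3085450/1576771], P' = [1020141/1576771 -2702004/1576771; -2702004/1576771 8606699/1576771]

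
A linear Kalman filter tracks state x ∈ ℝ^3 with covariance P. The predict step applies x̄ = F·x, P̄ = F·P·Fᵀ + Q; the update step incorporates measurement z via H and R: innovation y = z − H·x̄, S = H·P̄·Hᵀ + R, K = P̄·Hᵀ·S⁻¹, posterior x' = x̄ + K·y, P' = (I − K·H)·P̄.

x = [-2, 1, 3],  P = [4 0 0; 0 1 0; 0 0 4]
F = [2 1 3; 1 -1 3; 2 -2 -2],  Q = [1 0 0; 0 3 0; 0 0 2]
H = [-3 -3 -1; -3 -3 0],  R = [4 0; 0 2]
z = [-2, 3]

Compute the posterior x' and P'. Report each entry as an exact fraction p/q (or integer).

x̄ = F·x = [6, 6, -12]
P̄ = F·P·Fᵀ + Q = [54 43 -10; 43 44 -14; -10 -14 38]
y = z − H·x̄ = [22, 39]
S = H·P̄·Hᵀ + R = [1554 1584; 1584 1658]
K = P̄·Hᵀ·S⁻¹ = [-2477/33738 -1185/11246; 1949/33738 -2391/11246; -14419/16869 4836/5623]
x' = x̄ + K·y = [9289/33738, -34441/33738, 46166/16869]
P' = (I − K·H)·P̄ = [45655/16869 -44470/16869 1399/16869; -44470/16869 46861/16869 -11071/16869; 1399/16869 -11071/16869 86692/16869]

x' = [9289/33738, -34441/33738, 46166/16869]
P' = [45655/16869 -44470/16869 1399/16869; -44470/16869 46861/16869 -11071/16869; 1399/16869 -11071/16869 86692/16869]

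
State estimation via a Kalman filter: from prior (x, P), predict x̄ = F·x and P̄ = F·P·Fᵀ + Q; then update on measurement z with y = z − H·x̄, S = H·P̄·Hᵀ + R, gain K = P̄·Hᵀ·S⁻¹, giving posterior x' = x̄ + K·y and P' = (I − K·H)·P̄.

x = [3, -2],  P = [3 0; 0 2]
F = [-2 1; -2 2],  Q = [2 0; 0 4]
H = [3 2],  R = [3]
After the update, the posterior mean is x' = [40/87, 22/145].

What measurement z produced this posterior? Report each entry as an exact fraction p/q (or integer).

z = [2]

x̄ = F·x = [-8, -10]
P̄ = F·P·Fᵀ + Q = [16 16; 16 24]
S = H·P̄·Hᵀ + R = [435]
K = P̄·Hᵀ·S⁻¹ = [16/87; 32/145]
x' − x̄ = [736/87, 1472/145] = K·y
y = (KᵀK)⁻¹·Kᵀ·(x' − x̄) = [46]
z = y + H·x̄ = [46] + [-44] = [2]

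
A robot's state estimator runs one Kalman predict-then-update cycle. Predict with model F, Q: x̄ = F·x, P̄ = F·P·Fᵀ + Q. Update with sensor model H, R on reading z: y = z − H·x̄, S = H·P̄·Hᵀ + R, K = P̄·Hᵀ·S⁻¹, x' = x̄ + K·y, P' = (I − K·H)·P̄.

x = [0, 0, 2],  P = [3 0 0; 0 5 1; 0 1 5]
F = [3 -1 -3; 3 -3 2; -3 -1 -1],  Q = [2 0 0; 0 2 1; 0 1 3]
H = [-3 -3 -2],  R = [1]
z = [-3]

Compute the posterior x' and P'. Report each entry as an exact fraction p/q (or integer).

x' = [-3225/869, 10371/1738, -3281/1738]
P' = [27047/869 -23728/869 -4902/869; -23728/869 73347/1738 -38705/1738; -4902/869 -38705/1738 72771/1738]

x̄ = F·x = [-6, 4, -2]
P̄ = F·P·Fᵀ + Q = [85 19 -3; 19 82 -20; -3 -20 42]
y = z − H·x̄ = [-13]
S = H·P̄·Hᵀ + R = [1738]
K = P̄·Hᵀ·S⁻¹ = [-153/869; -263/1738; -15/1738]
x' = x̄ + K·y = [-3225/869, 10371/1738, -3281/1738]
P' = (I − K·H)·P̄ = [27047/869 -23728/869 -4902/869; -23728/869 73347/1738 -38705/1738; -4902/869 -38705/1738 72771/1738]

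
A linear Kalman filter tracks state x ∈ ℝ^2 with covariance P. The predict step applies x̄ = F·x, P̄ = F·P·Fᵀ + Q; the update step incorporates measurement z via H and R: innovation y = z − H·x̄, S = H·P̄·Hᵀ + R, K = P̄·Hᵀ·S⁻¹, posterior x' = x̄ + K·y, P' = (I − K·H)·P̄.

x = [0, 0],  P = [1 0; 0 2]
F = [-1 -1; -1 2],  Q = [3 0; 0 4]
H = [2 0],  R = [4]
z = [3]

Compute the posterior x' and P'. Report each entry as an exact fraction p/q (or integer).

x̄ = F·x = [0, 0]
P̄ = F·P·Fᵀ + Q = [6 -3; -3 13]
y = z − H·x̄ = [3]
S = H·P̄·Hᵀ + R = [28]
K = P̄·Hᵀ·S⁻¹ = [3/7; -3/14]
x' = x̄ + K·y = [9/7, -9/14]
P' = (I − K·H)·P̄ = [6/7 -3/7; -3/7 82/7]

x' = [9/7, -9/14]
P' = [6/7 -3/7; -3/7 82/7]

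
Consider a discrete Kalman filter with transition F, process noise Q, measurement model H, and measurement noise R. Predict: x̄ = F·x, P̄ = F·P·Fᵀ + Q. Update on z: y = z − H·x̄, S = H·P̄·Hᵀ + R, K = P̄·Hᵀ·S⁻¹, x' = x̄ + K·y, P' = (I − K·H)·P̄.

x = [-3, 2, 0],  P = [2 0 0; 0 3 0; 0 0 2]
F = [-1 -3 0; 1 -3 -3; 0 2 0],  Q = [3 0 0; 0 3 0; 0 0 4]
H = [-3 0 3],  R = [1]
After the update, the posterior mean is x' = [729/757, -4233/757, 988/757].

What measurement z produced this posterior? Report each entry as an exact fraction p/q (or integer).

x̄ = F·x = [-3, -9, 4]
P̄ = F·P·Fᵀ + Q = [32 25 -18; 25 50 -18; -18 -18 16]
S = H·P̄·Hᵀ + R = [757]
K = P̄·Hᵀ·S⁻¹ = [-150/757; -129/757; 102/757]
x' − x̄ = [3000/757, 2580/757, -2040/757] = K·y
y = (KᵀK)⁻¹·Kᵀ·(x' − x̄) = [-20]
z = y + H·x̄ = [-20] + [21] = [1]

z = [1]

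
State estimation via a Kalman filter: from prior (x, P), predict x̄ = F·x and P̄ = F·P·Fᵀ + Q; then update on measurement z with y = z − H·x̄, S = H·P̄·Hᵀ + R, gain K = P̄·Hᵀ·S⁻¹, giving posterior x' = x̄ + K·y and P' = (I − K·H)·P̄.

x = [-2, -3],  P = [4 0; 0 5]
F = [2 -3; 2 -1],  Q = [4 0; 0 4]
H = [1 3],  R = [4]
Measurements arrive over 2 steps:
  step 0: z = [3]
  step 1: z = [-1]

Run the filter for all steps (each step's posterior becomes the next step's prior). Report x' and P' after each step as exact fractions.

step 0: x̄ = F·x = [5, -1]
step 0: P̄ = F·P·Fᵀ + Q = [65 31; 31 25]
step 0: y = z − H·x̄ = [1]
step 0: S = H·P̄·Hᵀ + R = [480]
step 0: K = P̄·Hᵀ·S⁻¹ = [79/240; 53/240]
step 0: x' = x̄ + K·y = [1279/240, -187/240]
step 0: P' = (I − K·H)·P̄ = [1559/120 -467/120; -467/120 191/120]
step 1: x̄ = F·x = [3119/240, 183/16]
step 1: P̄ = F·P·Fᵀ + Q = [14039/120 703/8; 703/8 585/8]
step 1: y = z − H·x̄ = [-5797/120]
step 1: S = H·P̄·Hᵀ + R = [39191/30]
step 1: K = P̄·Hᵀ·S⁻¹ = [22837/78382; 18435/78382]
step 1: x' = x̄ + K·y = [-42289/39191, 2965/39191]
step 1: P' = (I − K·H)·P̄ = [238949/39191 -64425/39191; -64425/39191 33765/39191]

step 0: x' = [1279/240, -187/240], P' = [1559/120 -467/120; -467/120 191/120]
step 1: x' = [-42289/39191, 2965/39191], P' = [238949/39191 -64425/39191; -64425/39191 33765/39191]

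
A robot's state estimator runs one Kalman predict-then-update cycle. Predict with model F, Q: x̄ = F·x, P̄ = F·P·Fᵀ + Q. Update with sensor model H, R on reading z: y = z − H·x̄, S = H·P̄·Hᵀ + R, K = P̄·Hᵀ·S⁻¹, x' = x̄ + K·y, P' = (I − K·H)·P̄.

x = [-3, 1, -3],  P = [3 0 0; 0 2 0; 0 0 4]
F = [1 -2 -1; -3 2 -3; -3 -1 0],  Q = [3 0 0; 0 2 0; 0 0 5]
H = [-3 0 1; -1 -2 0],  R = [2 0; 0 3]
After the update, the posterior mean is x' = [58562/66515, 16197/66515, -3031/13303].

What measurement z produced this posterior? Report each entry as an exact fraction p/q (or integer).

x̄ = F·x = [-2, 20, 8]
P̄ = F·P·Fᵀ + Q = [18 -5 -5; -5 73 23; -5 23 34]
S = H·P̄·Hᵀ + R = [228 -17; -17 293]
K = P̄·Hᵀ·S⁻¹ = [-17423/66515 -2827/66515; 8737/66515 -31502/66515; 2732/13303 -1703/13303]
x' − x̄ = [191592/66515, -1314103/66515, -109455/13303] = K·y
y = (KᵀK)⁻¹·Kᵀ·(x' − x̄) = [-17, 37]
z = y + H·x̄ = [-17, 37] + [14, -38] = [-3, -1]

z = [-3, -1]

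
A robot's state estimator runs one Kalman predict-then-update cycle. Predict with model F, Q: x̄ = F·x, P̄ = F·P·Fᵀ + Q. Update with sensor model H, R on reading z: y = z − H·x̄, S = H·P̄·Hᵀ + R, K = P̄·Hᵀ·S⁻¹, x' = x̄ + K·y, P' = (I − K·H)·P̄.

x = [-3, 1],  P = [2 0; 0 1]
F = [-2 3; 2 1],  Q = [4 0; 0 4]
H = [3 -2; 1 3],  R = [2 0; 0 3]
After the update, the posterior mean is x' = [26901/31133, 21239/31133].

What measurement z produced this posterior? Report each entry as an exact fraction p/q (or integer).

z = [1, 3]

x̄ = F·x = [9, -5]
P̄ = F·P·Fᵀ + Q = [21 -5; -5 13]
S = H·P̄·Hᵀ + R = [303 -50; -50 111]
K = P̄·Hᵀ·S⁻¹ = [8403/31133 5468/31133; -2851/31133 8252/31133]
x' − x̄ = [-253296/31133, 176904/31133] = K·y
y = (KᵀK)⁻¹·Kᵀ·(x' − x̄) = [-36, 9]
z = y + H·x̄ = [-36, 9] + [37, -6] = [1, 3]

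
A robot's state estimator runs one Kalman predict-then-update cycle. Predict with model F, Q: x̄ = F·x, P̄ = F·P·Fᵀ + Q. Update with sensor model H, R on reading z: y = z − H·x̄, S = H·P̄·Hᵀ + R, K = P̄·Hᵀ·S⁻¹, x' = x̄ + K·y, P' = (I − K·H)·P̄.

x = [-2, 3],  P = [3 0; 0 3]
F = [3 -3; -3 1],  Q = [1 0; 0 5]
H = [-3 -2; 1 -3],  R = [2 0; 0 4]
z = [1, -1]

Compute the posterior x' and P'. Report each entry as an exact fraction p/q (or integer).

x̄ = F·x = [-15, 9]
P̄ = F·P·Fᵀ + Q = [55 -36; -36 35]
y = z − H·x̄ = [-26, 41]
S = H·P̄·Hᵀ + R = [205 -207; -207 590]
K = P̄·Hᵀ·S⁻¹ = [-21129/78101 14164/78101; -6767/78101 -21039/78101]
x' = x̄ + K·y = [-41437/78101, 16252/78101]
P' = (I − K·H)·P̄ = [21826/78101 -11610/78101; -11610/78101 24182/78101]

x' = [-41437/78101, 16252/78101]
P' = [21826/78101 -11610/78101; -11610/78101 24182/78101]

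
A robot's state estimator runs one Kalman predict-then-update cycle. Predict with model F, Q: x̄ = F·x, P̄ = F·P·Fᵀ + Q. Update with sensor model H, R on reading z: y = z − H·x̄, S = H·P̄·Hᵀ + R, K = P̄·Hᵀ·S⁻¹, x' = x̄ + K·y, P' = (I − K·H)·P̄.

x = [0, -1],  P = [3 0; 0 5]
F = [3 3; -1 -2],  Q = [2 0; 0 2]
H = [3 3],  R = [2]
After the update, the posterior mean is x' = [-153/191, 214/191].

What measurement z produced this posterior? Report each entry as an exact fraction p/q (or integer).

x̄ = F·x = [-3, 2]
P̄ = F·P·Fᵀ + Q = [74 -39; -39 25]
S = H·P̄·Hᵀ + R = [191]
K = P̄·Hᵀ·S⁻¹ = [105/191; -42/191]
x' − x̄ = [420/191, -168/191] = K·y
y = (KᵀK)⁻¹·Kᵀ·(x' − x̄) = [4]
z = y + H·x̄ = [4] + [-3] = [1]

z = [1]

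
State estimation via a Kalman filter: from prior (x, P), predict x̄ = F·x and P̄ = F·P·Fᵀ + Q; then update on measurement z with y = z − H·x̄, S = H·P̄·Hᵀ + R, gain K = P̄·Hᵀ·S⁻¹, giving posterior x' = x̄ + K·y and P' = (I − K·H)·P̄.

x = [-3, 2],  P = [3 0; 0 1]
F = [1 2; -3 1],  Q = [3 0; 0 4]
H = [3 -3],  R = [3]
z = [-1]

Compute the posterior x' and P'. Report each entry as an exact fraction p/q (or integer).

x̄ = F·x = [1, 11]
P̄ = F·P·Fᵀ + Q = [10 -7; -7 32]
y = z − H·x̄ = [29]
S = H·P̄·Hᵀ + R = [507]
K = P̄·Hᵀ·S⁻¹ = [17/169; -3/13]
x' = x̄ + K·y = [662/169, 56/13]
P' = (I − K·H)·P̄ = [823/169 62/13; 62/13 5]

x' = [662/169, 56/13]
P' = [823/169 62/13; 62/13 5]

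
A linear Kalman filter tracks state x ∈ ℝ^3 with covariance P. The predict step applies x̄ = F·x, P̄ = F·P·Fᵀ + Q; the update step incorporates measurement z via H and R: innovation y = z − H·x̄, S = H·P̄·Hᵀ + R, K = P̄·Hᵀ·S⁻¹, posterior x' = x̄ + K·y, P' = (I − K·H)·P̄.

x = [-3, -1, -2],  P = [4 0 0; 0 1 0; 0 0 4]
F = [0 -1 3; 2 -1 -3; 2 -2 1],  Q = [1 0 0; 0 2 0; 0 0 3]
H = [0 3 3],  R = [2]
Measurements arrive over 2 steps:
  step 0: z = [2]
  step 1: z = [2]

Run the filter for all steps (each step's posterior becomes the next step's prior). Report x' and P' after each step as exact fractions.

step 0: x̄ = F·x = [-5, 1, -6]
step 0: P̄ = F·P·Fᵀ + Q = [38 -35 14; -35 55 6; 14 6 27]
step 0: y = z − H·x̄ = [17]
step 0: S = H·P̄·Hᵀ + R = [848]
step 0: K = P̄·Hᵀ·S⁻¹ = [-63/848; 183/848; 99/848]
step 0: x' = x̄ + K·y = [-5311/848, 3959/848, -3405/848]
step 0: P' = (I − K·H)·P̄ = [28255/848 -18151/848 18109/848; -18151/848 13151/848 -13029/848; 18109/848 -13029/848 13095/848]
step 1: x̄ = F·x = [-7087/424, -2183/424, -21945/848]
step 1: P̄ = F·P·Fᵀ + Q = [52507/212 10063/212 150873/424; 10063/212 5711/212 35681/424; 150873/424 35681/424 451023/848]
step 1: y = z − H·x̄ = [80629/848]
step 1: S = H·P̄·Hᵀ + R = [5551015/848]
step 1: K = P̄·Hᵀ·S⁻¹ = [1025994/5551015; 282618/5551015; 313431/1110203]
step 1: x' = x̄ + K·y = [4769792/5551015, -1708166/5551015, 1071018/1110203]
step 1: P' = (I − K·H)·P̄ = [133496333/5551015 -78449194/5551015 15826638/1110203; -78449194/5551015 55347232/5551015 -11031764/1110203; 15826638/1110203 -11031764/1110203 11240718/1110203]

step 0: x' = [-5311/848, 3959/848, -3405/848], P' = [28255/848 -18151/848 18109/848; -18151/848 13151/848 -13029/848; 18109/848 -13029/848 13095/848]
step 1: x' = [4769792/5551015, -1708166/5551015, 1071018/1110203], P' = [133496333/5551015 -78449194/5551015 15826638/1110203; -78449194/5551015 55347232/5551015 -11031764/1110203; 15826638/1110203 -11031764/1110203 11240718/1110203]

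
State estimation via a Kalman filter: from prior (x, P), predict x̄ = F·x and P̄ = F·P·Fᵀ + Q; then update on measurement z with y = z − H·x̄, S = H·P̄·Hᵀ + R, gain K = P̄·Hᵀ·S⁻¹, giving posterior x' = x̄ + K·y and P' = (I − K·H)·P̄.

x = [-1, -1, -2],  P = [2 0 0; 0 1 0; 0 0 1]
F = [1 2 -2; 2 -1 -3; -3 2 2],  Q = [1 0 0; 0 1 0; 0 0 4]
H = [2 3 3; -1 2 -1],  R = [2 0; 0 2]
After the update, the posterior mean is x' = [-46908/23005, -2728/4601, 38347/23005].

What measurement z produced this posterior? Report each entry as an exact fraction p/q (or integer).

z = [-1, -1]

x̄ = F·x = [1, 5, -3]
P̄ = F·P·Fᵀ + Q = [11 8 -6; 8 19 -20; -6 -20 30]
S = H·P̄·Hᵀ + R = [151 -20; -20 155]
K = P̄·Hᵀ·S⁻¹ = [912/4601 2221/23005; 603/4601 1562/4601; 302/4601 -9304/23005]
x' − x̄ = [-69913/23005, -25733/4601, 107362/23005] = K·y
y = (KᵀK)⁻¹·Kᵀ·(x' − x̄) = [-9, -13]
z = y + H·x̄ = [-9, -13] + [8, 12] = [-1, -1]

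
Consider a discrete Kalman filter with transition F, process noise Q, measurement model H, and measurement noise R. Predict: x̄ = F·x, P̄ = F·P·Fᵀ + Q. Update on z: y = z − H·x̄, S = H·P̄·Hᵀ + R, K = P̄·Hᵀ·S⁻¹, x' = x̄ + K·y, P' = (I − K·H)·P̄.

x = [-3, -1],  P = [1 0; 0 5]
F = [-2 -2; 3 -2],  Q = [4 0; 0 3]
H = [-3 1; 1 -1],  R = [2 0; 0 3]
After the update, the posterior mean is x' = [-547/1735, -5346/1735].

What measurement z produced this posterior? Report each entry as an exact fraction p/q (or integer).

x̄ = F·x = [8, -7]
P̄ = F·P·Fᵀ + Q = [28 14; 14 32]
S = H·P̄·Hᵀ + R = [202 -60; -60 35]
K = P̄·Hᵀ·S⁻¹ = [-161/347 -686/1735; -143/347 -2118/1735]
x' − x̄ = [-14427/1735, 6799/1735] = K·y
y = (KᵀK)⁻¹·Kᵀ·(x' − x̄) = [29, -13]
z = y + H·x̄ = [29, -13] + [-31, 15] = [-2, 2]

z = [-2, 2]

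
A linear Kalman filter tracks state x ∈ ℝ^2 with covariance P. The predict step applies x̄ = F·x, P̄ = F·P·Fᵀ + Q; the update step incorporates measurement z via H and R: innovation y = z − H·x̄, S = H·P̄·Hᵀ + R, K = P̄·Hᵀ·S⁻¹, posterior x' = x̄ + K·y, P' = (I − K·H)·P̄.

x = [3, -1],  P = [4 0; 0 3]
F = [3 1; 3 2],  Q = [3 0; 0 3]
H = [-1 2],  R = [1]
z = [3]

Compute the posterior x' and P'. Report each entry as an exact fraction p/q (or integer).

x̄ = F·x = [8, 7]
P̄ = F·P·Fᵀ + Q = [42 42; 42 51]
y = z − H·x̄ = [-3]
S = H·P̄·Hᵀ + R = [79]
K = P̄·Hᵀ·S⁻¹ = [42/79; 60/79]
x' = x̄ + K·y = [506/79, 373/79]
P' = (I − K·H)·P̄ = [1554/79 798/79; 798/79 429/79]

x' = [506/79, 373/79]
P' = [1554/79 798/79; 798/79 429/79]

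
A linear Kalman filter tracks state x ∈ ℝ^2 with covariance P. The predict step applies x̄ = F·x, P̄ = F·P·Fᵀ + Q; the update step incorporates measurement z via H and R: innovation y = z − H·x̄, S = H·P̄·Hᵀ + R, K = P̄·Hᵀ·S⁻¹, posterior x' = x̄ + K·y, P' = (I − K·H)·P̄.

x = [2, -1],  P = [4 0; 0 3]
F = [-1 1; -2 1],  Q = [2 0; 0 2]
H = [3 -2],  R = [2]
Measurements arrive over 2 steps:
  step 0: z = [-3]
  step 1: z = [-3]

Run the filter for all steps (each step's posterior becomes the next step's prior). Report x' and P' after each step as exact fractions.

step 0: x̄ = F·x = [-3, -5]
step 0: P̄ = F·P·Fᵀ + Q = [9 11; 11 21]
step 0: y = z − H·x̄ = [-4]
step 0: S = H·P̄·Hᵀ + R = [35]
step 0: K = P̄·Hᵀ·S⁻¹ = [1/7; -9/35]
step 0: x' = x̄ + K·y = [-25/7, -139/35]
step 0: P' = (I − K·H)·P̄ = [58/7 86/7; 86/7 654/35]
step 1: x̄ = F·x = [-2/5, 111/35]
step 1: P̄ = F·P·Fᵀ + Q = [22/5 -8/5; -8/5 164/35]
step 1: y = z − H·x̄ = [159/35]
step 1: S = H·P̄·Hᵀ + R = [2784/35]
step 1: K = P̄·Hᵀ·S⁻¹ = [287/1392; -31/174]
step 1: x' = x̄ + K·y = [249/464, 137/58]
step 1: P' = (I − K·H)·P̄ = [709/696 115/87; 115/87 188/87]

step 0: x' = [-25/7, -139/35], P' = [58/7 86/7; 86/7 654/35]
step 1: x' = [249/464, 137/58], P' = [709/696 115/87; 115/87 188/87]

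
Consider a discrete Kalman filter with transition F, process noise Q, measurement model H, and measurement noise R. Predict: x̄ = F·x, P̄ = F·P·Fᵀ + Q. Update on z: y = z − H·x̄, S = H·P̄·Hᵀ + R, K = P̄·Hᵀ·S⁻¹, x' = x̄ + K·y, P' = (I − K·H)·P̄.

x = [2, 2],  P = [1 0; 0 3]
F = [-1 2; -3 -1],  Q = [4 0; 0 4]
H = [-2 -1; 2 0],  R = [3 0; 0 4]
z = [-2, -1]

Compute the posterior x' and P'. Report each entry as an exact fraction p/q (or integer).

x̄ = F·x = [2, -8]
P̄ = F·P·Fᵀ + Q = [17 -3; -3 16]
y = z − H·x̄ = [-6, -5]
S = H·P̄·Hᵀ + R = [75 -62; -62 72]
K = P̄·Hᵀ·S⁻¹ = [-31/389 157/389; -273/389 -535/778]
x' = x̄ + K·y = [179/389, -273/778]
P' = (I − K·H)·P̄ = [314/389 -535/389; -535/389 1889/389]

x' = [179/389, -273/778]
P' = [314/389 -535/389; -535/389 1889/389]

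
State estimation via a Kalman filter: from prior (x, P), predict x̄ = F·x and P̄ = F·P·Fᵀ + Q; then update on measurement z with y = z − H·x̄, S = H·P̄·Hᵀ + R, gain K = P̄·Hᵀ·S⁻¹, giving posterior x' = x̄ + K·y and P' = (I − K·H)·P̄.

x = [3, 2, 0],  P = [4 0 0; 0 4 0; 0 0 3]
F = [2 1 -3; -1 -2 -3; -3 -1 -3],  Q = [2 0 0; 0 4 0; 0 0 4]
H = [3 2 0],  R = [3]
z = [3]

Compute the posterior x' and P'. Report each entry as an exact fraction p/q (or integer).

x̄ = F·x = [8, -7, -11]
P̄ = F·P·Fᵀ + Q = [49 11 -1; 11 51 47; -1 47 71]
y = z − H·x̄ = [-7]
S = H·P̄·Hᵀ + R = [780]
K = P̄·Hᵀ·S⁻¹ = [13/60; 9/52; 7/60]
x' = x̄ + K·y = [389/60, -427/52, -709/60]
P' = (I − K·H)·P̄ = [743/60 -73/4 -1243/60; -73/4 1437/52 125/4; -1243/60 125/4 3623/60]

x' = [389/60, -427/52, -709/60]
P' = [743/60 -73/4 -1243/60; -73/4 1437/52 125/4; -1243/60 125/4 3623/60]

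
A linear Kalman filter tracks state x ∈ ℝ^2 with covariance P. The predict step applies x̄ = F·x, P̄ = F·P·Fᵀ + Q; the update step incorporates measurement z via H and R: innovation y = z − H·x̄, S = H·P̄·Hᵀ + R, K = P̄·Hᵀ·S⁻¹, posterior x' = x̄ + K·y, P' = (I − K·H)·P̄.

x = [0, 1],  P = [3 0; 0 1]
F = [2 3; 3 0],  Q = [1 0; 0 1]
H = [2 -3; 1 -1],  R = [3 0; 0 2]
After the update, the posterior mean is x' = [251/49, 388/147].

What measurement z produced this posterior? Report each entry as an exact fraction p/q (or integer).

x̄ = F·x = [3, 0]
P̄ = F·P·Fᵀ + Q = [22 18; 18 28]
S = H·P̄·Hᵀ + R = [127 38; 38 16]
K = P̄·Hᵀ·S⁻¹ = [-26/49 74/49; -97/147 277/294]
x' − x̄ = [104/49, 388/147] = K·y
y = (KᵀK)⁻¹·Kᵀ·(x' − x̄) = [-4, 0]
z = y + H·x̄ = [-4, 0] + [6, 3] = [2, 3]

z = [2, 3]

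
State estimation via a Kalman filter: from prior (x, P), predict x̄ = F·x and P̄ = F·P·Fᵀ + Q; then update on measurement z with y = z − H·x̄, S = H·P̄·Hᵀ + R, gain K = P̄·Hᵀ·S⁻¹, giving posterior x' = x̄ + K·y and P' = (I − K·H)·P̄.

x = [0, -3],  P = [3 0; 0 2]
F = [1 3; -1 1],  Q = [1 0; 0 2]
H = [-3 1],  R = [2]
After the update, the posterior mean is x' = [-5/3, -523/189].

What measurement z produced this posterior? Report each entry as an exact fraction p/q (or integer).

z = [2]

x̄ = F·x = [-9, -3]
P̄ = F·P·Fᵀ + Q = [22 3; 3 7]
S = H·P̄·Hᵀ + R = [189]
K = P̄·Hᵀ·S⁻¹ = [-1/3; -2/189]
x' − x̄ = [22/3, 44/189] = K·y
y = (KᵀK)⁻¹·Kᵀ·(x' − x̄) = [-22]
z = y + H·x̄ = [-22] + [24] = [2]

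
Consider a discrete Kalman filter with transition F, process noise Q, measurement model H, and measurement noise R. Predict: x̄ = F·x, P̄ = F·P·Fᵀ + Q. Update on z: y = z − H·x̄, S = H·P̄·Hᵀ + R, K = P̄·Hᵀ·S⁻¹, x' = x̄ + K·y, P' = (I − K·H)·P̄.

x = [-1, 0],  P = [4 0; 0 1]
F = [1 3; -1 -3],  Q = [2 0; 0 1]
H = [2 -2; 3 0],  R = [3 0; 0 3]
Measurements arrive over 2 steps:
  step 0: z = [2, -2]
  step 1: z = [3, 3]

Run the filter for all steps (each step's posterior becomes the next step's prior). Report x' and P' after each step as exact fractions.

step 0: x̄ = F·x = [-1, 1]
step 0: P̄ = F·P·Fᵀ + Q = [15 -13; -13 14]
step 0: y = z − H·x̄ = [6, 1]
step 0: S = H·P̄·Hᵀ + R = [223 168; 168 138]
step 0: K = P̄·Hᵀ·S⁻¹ = [28/425 209/850; -6/17 5/34]
step 0: x' = x̄ + K·y = [-61/170, -33/34]
step 0: P' = (I − K·H)·P̄ = [209/850 5/34; 5/34 23/34]
step 1: x̄ = F·x = [-278/85, 278/85]
step 1: P̄ = F·P·Fᵀ + Q = [3917/425 -3067/425; -3067/425 3492/425]
step 1: y = z − H·x̄ = [1367/85, 1089/85]
step 1: S = H·P̄·Hᵀ + R = [55447/425 41904/425; 41904/425 36528/425]
step 1: K = P̄·Hᵀ·S⁻¹ = [873/13207 51955/211312; -4589/13207 31003/211312]
step 1: x' = x̄ + K·y = [199159/211312, -92513/211312]
step 1: P' = (I − K·H)·P̄ = [51955/211312 31003/211312; 31003/211312 141139/211312]

step 0: x' = [-61/170, -33/34], P' = [209/850 5/34; 5/34 23/34]
step 1: x' = [199159/211312, -92513/211312], P' = [51955/211312 31003/211312; 31003/211312 141139/211312]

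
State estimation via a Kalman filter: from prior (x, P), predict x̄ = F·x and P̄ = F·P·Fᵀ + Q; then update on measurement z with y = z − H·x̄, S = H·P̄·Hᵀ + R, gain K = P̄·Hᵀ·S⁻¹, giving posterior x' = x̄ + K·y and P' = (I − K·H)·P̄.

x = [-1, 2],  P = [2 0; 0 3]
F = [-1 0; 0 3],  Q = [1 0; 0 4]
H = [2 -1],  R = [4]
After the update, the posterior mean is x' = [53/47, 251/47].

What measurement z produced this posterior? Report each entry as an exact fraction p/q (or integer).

x̄ = F·x = [1, 6]
P̄ = F·P·Fᵀ + Q = [3 0; 0 31]
S = H·P̄·Hᵀ + R = [47]
K = P̄·Hᵀ·S⁻¹ = [6/47; -31/47]
x' − x̄ = [6/47, -31/47] = K·y
y = (KᵀK)⁻¹·Kᵀ·(x' − x̄) = [1]
z = y + H·x̄ = [1] + [-4] = [-3]

z = [-3]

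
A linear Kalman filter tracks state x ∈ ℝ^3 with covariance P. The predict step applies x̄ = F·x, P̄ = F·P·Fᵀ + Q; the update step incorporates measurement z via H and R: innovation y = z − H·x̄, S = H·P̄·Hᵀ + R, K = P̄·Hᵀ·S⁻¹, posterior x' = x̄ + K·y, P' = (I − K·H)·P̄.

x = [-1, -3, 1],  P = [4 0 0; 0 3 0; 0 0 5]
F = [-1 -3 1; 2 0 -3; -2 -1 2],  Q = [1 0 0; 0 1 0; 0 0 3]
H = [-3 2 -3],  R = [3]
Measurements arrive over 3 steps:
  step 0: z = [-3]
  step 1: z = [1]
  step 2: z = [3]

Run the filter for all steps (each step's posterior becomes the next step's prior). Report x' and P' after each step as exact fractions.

step 0: x' = [5259/1138, 8811/2276, -2307/2276], P' = [6892/569 13215/1138 -4855/1138; 13215/1138 31551/2276 -5727/2276; -4855/1138 -5727/2276 6191/2276]
step 1: x' = [-44944/8262653, 461691/8262653, -356154/1180379], P' = [97139970/8262653 94923942/8262653 -4668184/1180379; 94923942/8262653 110895633/8262653 -3118617/1180379; -4668184/1180379 -3118617/1180379 2734183/1180379]
step 2: x' = [-13769790103/87266585450, 11900383851/17453317090, -16923206704/43633292725], P' = [830614904193/87266585450 158417090319/17453317090 -144995291801/43633292725; 158417090319/17453317090 37777856415/3490663418 -17117674248/8726658545; -144995291801/43633292725 -17117674248/8726658545 93285590414/43633292725]

step 0: x̄ = F·x = [11, -5, 7]
step 0: P̄ = F·P·Fᵀ + Q = [37 -23 27; -23 62 -46; 27 -46 42]
step 0: y = z − H·x̄ = [61]
step 0: S = H·P̄·Hᵀ + R = [2276]
step 0: K = P̄·Hᵀ·S⁻¹ = [-119/1138; 331/2276; -299/2276]
step 0: x' = x̄ + K·y = [5259/1138, 8811/2276, -2307/2276]
step 0: P' = (I − K·H)·P̄ = [6892/569 13215/1138 -4855/1138; 13215/1138 31551/2276 -5727/2276; -4855/1138 -5727/2276 6191/2276]
step 1: x̄ = F·x = [-19629/1138, 27957/2276, -34461/2276]
step 1: P̄ = F·P·Fᵀ + Q = [133089/569 -166191/1138 213055/1138; -166191/1138 284787/2276 -314559/2276; 213055/1138 -314559/2276 379723/2276]
step 1: y = z − H·x̄ = [-274795/2276]
step 1: S = H·P̄·Hᵀ + R = [24787959/2276]
step 1: K = P̄·Hᵀ·S⁻¹ = [-1180054/8262653; 836799/8262653; -145077/1180379]
step 1: x' = x̄ + K·y = [-44944/8262653, 461691/8262653, -356154/1180379]
step 1: P' = (I − K·H)·P̄ = [97139970/8262653 94923942/8262653 -4668184/1180379; 94923942/8262653 110895633/8262653 -3118617/1180379; -4668184/1180379 -3118617/1180379 2734183/1180379]
step 2: x̄ = F·x = [-547601/1180379, 7389346/8262653, -5357959/8262653]
step 2: P̄ = F·P·Fᵀ + Q = [269783249/1180379 -168728678/1180379 216176340/1180379; -168728678/1180379 961203518/8262653 -1085507287/8262653; 216176340/1180379 -1085507287/8262653 1329235944/8262653]
step 2: y = z − H·x̄ = [-17564231/8262653]
step 2: S = H·P̄·Hᵀ + R = [87266585450/8262653]
step 2: K = P̄·Hᵀ·S⁻¹ = [-12567352861/87266585450; 1744446227/17453317090; -5349212773/43633292725]
step 2: x' = x̄ + K·y = [-13769790103/87266585450, 11900383851/17453317090, -16923206704/43633292725]
step 2: P' = (I − K·H)·P̄ = [830614904193/87266585450 158417090319/17453317090 -144995291801/43633292725; 158417090319/17453317090 37777856415/3490663418 -17117674248/8726658545; -144995291801/43633292725 -17117674248/8726658545 93285590414/43633292725]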